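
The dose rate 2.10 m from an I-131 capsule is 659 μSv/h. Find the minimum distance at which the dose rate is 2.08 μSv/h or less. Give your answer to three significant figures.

By the inverse-square law, d₂ = d₁·√(I₁/I₂).
I₁/I₂ = 659/2.08 = 316.8, so d₂ = 2.10 × √316.8 = 37.38 m.

37.4 m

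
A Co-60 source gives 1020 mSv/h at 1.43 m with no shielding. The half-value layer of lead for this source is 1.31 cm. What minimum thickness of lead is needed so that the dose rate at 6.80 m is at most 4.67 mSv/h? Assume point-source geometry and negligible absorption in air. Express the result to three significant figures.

At 6.80 m, distance alone gives 1020 × (1.43/6.80)² = 1020 × 0.04422 = 45.10 mSv/h.
Further attenuation needed: 45.10/4.67 = 9.657.
n = log₂(9.657) = 3.272 half-value layers.
Thickness = 3.272 × 1.31 cm = 4.286 cm.

4.29 cm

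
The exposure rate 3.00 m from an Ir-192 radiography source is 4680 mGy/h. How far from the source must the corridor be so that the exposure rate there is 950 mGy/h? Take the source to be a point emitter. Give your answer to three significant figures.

Using I₁d₁² = I₂d₂², d₂ = d₁·√(I₁/I₂).
I₁/I₂ = 4680/950 = 4.926, so d₂ = 3.00 × √4.926 = 6.658 m.

6.66 m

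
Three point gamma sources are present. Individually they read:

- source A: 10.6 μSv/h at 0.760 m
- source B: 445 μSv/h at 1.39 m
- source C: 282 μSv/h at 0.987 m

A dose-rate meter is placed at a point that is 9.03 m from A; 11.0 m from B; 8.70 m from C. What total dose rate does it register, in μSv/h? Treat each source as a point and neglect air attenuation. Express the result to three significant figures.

By superposition, sum each source's inverse-square contribution:
A: 10.6 × (0.760/9.03)² = 0.07509 μSv/h
B: 445 × (1.39/11.0)² = 7.106 μSv/h
C: 282 × (0.987/8.70)² = 3.629 μSv/h
Total = 0.07509 + 7.106 + 3.629 = 10.81 μSv/h.

10.8 μSv/h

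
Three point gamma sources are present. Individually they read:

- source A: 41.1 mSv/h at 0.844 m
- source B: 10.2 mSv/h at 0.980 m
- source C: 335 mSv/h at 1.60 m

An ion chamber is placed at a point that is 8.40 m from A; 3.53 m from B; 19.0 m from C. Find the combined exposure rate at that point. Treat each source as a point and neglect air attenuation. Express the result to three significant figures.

By superposition, sum each source's inverse-square contribution:
A: 41.1 × (0.844/8.40)² = 0.4149 mSv/h
B: 10.2 × (0.980/3.53)² = 0.7861 mSv/h
C: 335 × (1.60/19.0)² = 2.376 mSv/h
Total = 0.4149 + 0.7861 + 2.376 = 3.577 mSv/h.

3.58 mSv/h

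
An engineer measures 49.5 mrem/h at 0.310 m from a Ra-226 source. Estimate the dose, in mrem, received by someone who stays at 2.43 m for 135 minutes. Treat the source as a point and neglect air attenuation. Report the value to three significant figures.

1.81 mrem

Intensity scales as (d₁/d₂)², so rate at 2.43 m:
49.5 × (0.310/2.43)² = 49.5 × 0.01627 = 0.8054 mrem/h.
Dose = rate × time = 0.8054 mrem/h × 2.250 h = 1.812 mrem.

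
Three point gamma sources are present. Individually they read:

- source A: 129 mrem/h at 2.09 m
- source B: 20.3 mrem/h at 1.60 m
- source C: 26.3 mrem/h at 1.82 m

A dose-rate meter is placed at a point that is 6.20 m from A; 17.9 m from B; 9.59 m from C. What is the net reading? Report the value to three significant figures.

15.8 mrem/h

By superposition, sum each source's inverse-square contribution:
A: 129 × (2.09/6.20)² = 14.66 mrem/h
B: 20.3 × (1.60/17.9)² = 0.1622 mrem/h
C: 26.3 × (1.82/9.59)² = 0.9472 mrem/h
Total = 14.66 + 0.1622 + 0.9472 = 15.77 mrem/h.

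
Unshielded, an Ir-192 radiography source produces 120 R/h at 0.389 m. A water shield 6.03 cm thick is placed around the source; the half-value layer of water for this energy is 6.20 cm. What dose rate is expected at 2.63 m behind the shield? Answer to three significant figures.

Distance alone: (0.389/2.63)² = 0.02188, so 120 × 0.02188 = 2.626 R/h.
Shield: 6.03/6.20 = 0.9726 half-value layers → attenuation 2^(−0.9726) = 0.5096.
Combined: 2.626 × 0.5096 = 1.338 R/h.

1.34 R/h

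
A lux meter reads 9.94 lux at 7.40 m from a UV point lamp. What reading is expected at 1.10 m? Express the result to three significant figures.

Since intensity falls as 1/r², the rate at 1.10 m is
9.94 × (7.40/1.10)² = 9.94 × 45.26 = 449.9 lux.

450 lux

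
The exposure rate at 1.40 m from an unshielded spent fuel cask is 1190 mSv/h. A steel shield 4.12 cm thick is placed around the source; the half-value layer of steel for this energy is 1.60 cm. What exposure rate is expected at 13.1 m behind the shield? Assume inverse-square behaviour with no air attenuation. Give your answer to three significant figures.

2.28 mSv/h

Distance alone: (1.40/13.1)² = 0.01142, so 1190 × 0.01142 = 13.59 mSv/h.
Shield: 4.12/1.60 = 2.575 half-value layers → attenuation 2^(−2.575) = 0.1678.
Combined: 13.59 × 0.1678 = 2.280 mSv/h.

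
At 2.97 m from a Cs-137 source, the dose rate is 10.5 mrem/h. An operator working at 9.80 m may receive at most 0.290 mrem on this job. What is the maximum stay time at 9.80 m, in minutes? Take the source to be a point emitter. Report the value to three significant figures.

18.0 min

Applying the 1/r² law, rate at 9.80 m:
(2.97/9.80)² = 0.09185, so 10.5 × 0.09185 = 0.9644 mrem/h.
Stay time = 0.290 mrem ÷ 0.9644 mrem/h = 0.3007 h = 18.04 min.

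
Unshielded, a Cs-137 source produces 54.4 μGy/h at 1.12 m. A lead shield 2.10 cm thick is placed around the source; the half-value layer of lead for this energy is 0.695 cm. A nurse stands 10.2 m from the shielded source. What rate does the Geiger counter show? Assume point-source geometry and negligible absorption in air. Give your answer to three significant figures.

Distance alone: (1.12/10.2)² = 0.01206, so 54.4 × 0.01206 = 0.6561 μGy/h.
Shield: 2.10/0.695 = 3.022 half-value layers → attenuation 2^(−3.022) = 0.1231.
Combined: 0.6561 × 0.1231 = 0.08077 μGy/h.

0.0808 μGy/h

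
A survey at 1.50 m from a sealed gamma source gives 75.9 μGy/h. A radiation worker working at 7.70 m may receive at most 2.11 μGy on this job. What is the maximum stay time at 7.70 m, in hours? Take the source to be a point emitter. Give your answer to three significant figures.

0.733 h

Using I₁d₁² = I₂d₂², rate at 7.70 m:
(1.50/7.70)² = 0.03795, so 75.9 × 0.03795 = 2.880 μGy/h.
Stay time = 2.11 μGy ÷ 2.880 μGy/h = 0.7326 h.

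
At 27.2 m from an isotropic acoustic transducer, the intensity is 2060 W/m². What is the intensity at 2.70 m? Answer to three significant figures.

Intensity scales as (d₁/d₂)², so the rate at 2.70 m is
2060 × (27.2/2.70)² = 2060 × 101.5 = 209100 W/m².

209000 W/m²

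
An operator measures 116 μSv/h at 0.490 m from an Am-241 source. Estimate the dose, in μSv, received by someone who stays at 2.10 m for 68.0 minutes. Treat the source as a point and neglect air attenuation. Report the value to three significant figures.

Intensity scales as (d₁/d₂)², so rate at 2.10 m:
(0.490/2.10)² = 0.05444, so 116 × 0.05444 = 6.315 μSv/h.
Dose = rate × time = 6.315 μSv/h × 1.133 h = 7.155 μSv.

7.16 μSv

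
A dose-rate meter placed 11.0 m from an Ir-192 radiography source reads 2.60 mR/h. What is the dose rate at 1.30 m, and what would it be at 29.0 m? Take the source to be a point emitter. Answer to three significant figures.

Intensity scales as (d₁/d₂)², so
At 1.30 m: (11.0/1.30)² = 71.60, so 2.60 × 71.60 = 186.2 mR/h
At 29.0 m: 186.2 × (1.30/29.0)² = 186.2 × 0.002010 = 0.3743 mR/h.

186 mR/h; 0.374 mR/h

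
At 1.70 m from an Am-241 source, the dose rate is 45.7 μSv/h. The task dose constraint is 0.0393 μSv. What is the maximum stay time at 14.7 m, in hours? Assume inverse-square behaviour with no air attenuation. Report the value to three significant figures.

0.0643 h

By the inverse-square law, rate at 14.7 m:
(1.70/14.7)² = 0.01337, so 45.7 × 0.01337 = 0.6110 μSv/h.
Stay time = 0.0393 μSv ÷ 0.6110 μSv/h = 0.06432 h.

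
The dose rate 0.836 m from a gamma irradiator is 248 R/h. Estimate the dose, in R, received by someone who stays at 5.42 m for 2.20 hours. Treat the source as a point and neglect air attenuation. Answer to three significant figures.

13.0 R

Using I₁d₁² = I₂d₂², rate at 5.42 m:
248 × (0.836/5.42)² = 248 × 0.02379 = 5.900 R/h.
Dose = rate × time = 5.900 R/h × 2.200 h = 12.98 R.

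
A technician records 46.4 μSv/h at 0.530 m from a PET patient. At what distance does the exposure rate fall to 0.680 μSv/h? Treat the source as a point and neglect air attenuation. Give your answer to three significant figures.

Since intensity falls as 1/r², d₂ = d₁·√(I₁/I₂).
I₁/I₂ = 46.4/0.680 = 68.24, so d₂ = 0.530 × √68.24 = 4.378 m.

4.38 m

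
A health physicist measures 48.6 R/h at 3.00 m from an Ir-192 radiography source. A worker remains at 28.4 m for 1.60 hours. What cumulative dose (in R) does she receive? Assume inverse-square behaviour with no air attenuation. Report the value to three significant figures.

0.868 R

Applying the 1/r² law, rate at 28.4 m:
(3.00/28.4)² = 0.01116, so 48.6 × 0.01116 = 0.5424 R/h.
Dose = rate × time = 0.5424 R/h × 1.600 h = 0.8678 R.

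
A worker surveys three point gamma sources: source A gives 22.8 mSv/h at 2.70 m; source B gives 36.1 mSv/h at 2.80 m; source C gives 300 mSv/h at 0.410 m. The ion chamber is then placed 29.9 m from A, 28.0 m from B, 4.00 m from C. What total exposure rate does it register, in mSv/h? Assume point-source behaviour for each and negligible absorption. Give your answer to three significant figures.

Each source contributes Iᵢ·(dᵢ/rᵢ)²; contributions add.
A: 22.8 × (2.70/29.9)² = 0.1859 mSv/h
B: 36.1 × (2.80/28.0)² = 0.3610 mSv/h
C: 300 × (0.410/4.00)² = 3.152 mSv/h
Total = 0.1859 + 0.3610 + 3.152 = 3.699 mSv/h.

3.70 mSv/h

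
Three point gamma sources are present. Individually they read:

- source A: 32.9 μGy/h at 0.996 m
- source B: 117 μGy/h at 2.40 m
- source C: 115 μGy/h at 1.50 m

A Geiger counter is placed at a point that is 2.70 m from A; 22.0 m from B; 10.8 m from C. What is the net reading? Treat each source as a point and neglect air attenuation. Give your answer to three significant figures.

Each source contributes Iᵢ·(dᵢ/rᵢ)²; contributions add.
A: 32.9 × (0.996/2.70)² = 4.477 μGy/h
B: 117 × (2.40/22.0)² = 1.392 μGy/h
C: 115 × (1.50/10.8)² = 2.218 μGy/h
Total = 4.477 + 1.392 + 2.218 = 8.087 μGy/h.

8.09 μGy/h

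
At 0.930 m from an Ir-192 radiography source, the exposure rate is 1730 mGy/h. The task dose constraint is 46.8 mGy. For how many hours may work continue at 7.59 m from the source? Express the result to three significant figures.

1.80 h

Intensity scales as (d₁/d₂)², so rate at 7.59 m:
(0.930/7.59)² = 0.01501, so 1730 × 0.01501 = 25.97 mGy/h.
Stay time = 46.8 mGy ÷ 25.97 mGy/h = 1.802 h.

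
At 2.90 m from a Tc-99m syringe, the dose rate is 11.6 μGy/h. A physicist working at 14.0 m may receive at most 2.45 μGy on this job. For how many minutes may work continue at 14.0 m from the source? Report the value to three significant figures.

295 min

Applying the 1/r² law, rate at 14.0 m:
(2.90/14.0)² = 0.04291, so 11.6 × 0.04291 = 0.4978 μGy/h.
Stay time = 2.45 μGy ÷ 0.4978 μGy/h = 4.922 h = 295.3 min.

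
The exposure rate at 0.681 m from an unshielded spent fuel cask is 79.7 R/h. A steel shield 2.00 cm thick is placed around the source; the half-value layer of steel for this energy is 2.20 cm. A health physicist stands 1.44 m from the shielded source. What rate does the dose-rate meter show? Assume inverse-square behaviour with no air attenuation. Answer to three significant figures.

9.49 R/h

Distance alone: 79.7 × (0.681/1.44)² = 79.7 × 0.2237 = 17.83 R/h.
Shield: 2.00/2.20 = 0.9091 half-value layers → attenuation 2^(−0.9091) = 0.5325.
Combined: 17.83 × 0.5325 = 9.494 R/h.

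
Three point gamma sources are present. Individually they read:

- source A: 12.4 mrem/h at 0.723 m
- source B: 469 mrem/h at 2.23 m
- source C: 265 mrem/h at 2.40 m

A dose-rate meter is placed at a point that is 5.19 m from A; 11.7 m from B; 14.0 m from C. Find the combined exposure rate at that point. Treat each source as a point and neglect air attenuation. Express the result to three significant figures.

25.1 mrem/h

By superposition, sum each source's inverse-square contribution:
A: 12.4 × (0.723/5.19)² = 0.2406 mrem/h
B: 469 × (2.23/11.7)² = 17.04 mrem/h
C: 265 × (2.40/14.0)² = 7.788 mrem/h
Total = 0.2406 + 17.04 + 7.788 = 25.07 mrem/h.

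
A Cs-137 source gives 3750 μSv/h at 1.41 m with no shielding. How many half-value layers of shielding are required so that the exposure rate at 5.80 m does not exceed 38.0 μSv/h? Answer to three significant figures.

2.54 half-value layers

At 5.80 m, distance alone gives 3750 × (1.41/5.80)² = 3750 × 0.05910 = 221.6 μSv/h.
Further attenuation needed: 221.6/38.0 = 5.832.
n = log₂(5.832) = 2.544 half-value layers.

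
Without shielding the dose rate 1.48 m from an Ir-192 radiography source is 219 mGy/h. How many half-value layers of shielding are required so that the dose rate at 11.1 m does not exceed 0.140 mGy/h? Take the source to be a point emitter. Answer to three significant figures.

At 11.1 m, distance alone gives 219 × (1.48/11.1)² = 219 × 0.01778 = 3.894 mGy/h.
Further attenuation needed: 3.894/0.140 = 27.81.
n = log₂(27.81) = 4.798 half-value layers.

4.80 half-value layers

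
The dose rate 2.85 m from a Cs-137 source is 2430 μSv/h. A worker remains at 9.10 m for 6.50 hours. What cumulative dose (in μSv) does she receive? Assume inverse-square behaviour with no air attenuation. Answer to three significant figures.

1550 μSv

By the inverse-square law, rate at 9.10 m:
(2.85/9.10)² = 0.09809, so 2430 × 0.09809 = 238.4 μSv/h.
Dose = rate × time = 238.4 μSv/h × 6.500 h = 1550 μSv.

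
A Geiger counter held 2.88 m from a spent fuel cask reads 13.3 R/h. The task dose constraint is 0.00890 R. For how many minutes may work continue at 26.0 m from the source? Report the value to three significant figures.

3.27 min

By the inverse-square law, rate at 26.0 m:
13.3 × (2.88/26.0)² = 13.3 × 0.01227 = 0.1632 R/h.
Stay time = 0.00890 R ÷ 0.1632 R/h = 0.05453 h = 3.272 min.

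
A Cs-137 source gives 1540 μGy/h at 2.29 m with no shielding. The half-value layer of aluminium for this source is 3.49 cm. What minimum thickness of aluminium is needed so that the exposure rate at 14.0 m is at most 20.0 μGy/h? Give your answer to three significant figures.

3.64 cm

At 14.0 m, distance alone gives 1540 × (2.29/14.0)² = 1540 × 0.02676 = 41.21 μGy/h.
Further attenuation needed: 41.21/20.0 = 2.061.
n = log₂(2.061) = 1.043 half-value layers.
Thickness = 1.043 × 3.49 cm = 3.640 cm.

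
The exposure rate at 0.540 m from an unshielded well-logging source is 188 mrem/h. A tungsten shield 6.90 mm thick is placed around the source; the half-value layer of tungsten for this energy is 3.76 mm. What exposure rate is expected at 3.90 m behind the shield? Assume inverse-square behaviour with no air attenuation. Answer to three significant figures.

Distance alone: (0.540/3.90)² = 0.01917, so 188 × 0.01917 = 3.604 mrem/h.
Shield: 6.90/3.76 = 1.835 half-value layers → attenuation 2^(−1.835) = 0.2803.
Combined: 3.604 × 0.2803 = 1.010 mrem/h.

1.01 mrem/h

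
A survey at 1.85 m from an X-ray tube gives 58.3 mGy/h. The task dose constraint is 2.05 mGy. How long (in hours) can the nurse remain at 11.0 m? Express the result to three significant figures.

By the inverse-square law, rate at 11.0 m:
58.3 × (1.85/11.0)² = 58.3 × 0.02829 = 1.649 mGy/h.
Stay time = 2.05 mGy ÷ 1.649 mGy/h = 1.243 h.

1.24 h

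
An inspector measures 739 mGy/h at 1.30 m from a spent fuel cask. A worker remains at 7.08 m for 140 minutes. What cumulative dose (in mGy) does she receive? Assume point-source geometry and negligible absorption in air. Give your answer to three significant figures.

Applying the 1/r² law, rate at 7.08 m:
739 × (1.30/7.08)² = 739 × 0.03371 = 24.91 mGy/h.
Dose = rate × time = 24.91 mGy/h × 2.333 h = 58.12 mGy.

58.1 mGy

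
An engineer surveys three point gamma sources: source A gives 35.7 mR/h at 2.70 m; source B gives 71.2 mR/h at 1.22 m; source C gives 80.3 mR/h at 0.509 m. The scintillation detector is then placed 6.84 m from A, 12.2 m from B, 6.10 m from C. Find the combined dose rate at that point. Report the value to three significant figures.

6.83 mR/h

Each source contributes Iᵢ·(dᵢ/rᵢ)²; contributions add.
A: 35.7 × (2.70/6.84)² = 5.563 mR/h
B: 71.2 × (1.22/12.2)² = 0.7120 mR/h
C: 80.3 × (0.509/6.10)² = 0.5591 mR/h
Total = 5.563 + 0.7120 + 0.5591 = 6.834 mR/h.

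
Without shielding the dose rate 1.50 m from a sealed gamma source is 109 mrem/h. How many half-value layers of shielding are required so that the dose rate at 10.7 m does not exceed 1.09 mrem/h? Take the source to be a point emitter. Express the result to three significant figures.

0.975 half-value layers

At 10.7 m, distance alone gives (1.50/10.7)² = 0.01965, so 109 × 0.01965 = 2.142 mrem/h.
Further attenuation needed: 2.142/1.09 = 1.965.
n = log₂(1.965) = 0.9745 half-value layers.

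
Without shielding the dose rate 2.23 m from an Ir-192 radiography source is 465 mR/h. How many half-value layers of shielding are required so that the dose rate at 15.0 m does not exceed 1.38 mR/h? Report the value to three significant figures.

At 15.0 m, distance alone gives 465 × (2.23/15.0)² = 465 × 0.02210 = 10.28 mR/h.
Further attenuation needed: 10.28/1.38 = 7.449.
n = log₂(7.449) = 2.897 half-value layers.

2.90 half-value layers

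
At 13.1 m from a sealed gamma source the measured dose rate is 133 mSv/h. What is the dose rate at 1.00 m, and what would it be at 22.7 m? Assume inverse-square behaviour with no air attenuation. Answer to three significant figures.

22800 mSv/h; 44.3 mSv/h

Applying the 1/r² law,
At 1.00 m: (13.1/1.00)² = 171.6, so 133 × 171.6 = 22820 mSv/h
At 22.7 m: 22820 × (1.00/22.7)² = 22820 × 0.001941 = 44.29 mSv/h.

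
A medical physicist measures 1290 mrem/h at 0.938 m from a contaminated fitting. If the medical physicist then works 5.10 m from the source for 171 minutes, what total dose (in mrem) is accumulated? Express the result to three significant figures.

124 mrem

Intensity scales as (d₁/d₂)², so rate at 5.10 m:
(0.938/5.10)² = 0.03383, so 1290 × 0.03383 = 43.64 mrem/h.
Dose = rate × time = 43.64 mrem/h × 2.850 h = 124.4 mrem.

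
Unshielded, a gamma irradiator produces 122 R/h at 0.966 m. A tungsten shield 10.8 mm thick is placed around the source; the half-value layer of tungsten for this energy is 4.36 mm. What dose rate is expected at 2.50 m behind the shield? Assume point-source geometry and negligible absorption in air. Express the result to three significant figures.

3.27 R/h

Distance alone: (0.966/2.50)² = 0.1493, so 122 × 0.1493 = 18.21 R/h.
Shield: 10.8/4.36 = 2.477 half-value layers → attenuation 2^(−2.477) = 0.1796.
Combined: 18.21 × 0.1796 = 3.271 R/h.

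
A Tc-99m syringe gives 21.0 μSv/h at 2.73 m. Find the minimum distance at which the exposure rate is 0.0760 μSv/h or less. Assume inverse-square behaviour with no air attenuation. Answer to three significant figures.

45.4 m

Using I₁d₁² = I₂d₂², d₂ = d₁·√(I₁/I₂).
I₁/I₂ = 21.0/0.0760 = 276.3, so d₂ = 2.73 × √276.3 = 45.38 m.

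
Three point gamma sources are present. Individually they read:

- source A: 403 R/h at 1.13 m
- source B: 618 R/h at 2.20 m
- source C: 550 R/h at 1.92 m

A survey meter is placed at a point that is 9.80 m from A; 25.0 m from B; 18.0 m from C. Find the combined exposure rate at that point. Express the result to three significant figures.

Each source contributes Iᵢ·(dᵢ/rᵢ)²; contributions add.
A: 403 × (1.13/9.80)² = 5.358 R/h
B: 618 × (2.20/25.0)² = 4.786 R/h
C: 550 × (1.92/18.0)² = 6.258 R/h
Total = 5.358 + 4.786 + 6.258 = 16.40 R/h.

16.4 R/h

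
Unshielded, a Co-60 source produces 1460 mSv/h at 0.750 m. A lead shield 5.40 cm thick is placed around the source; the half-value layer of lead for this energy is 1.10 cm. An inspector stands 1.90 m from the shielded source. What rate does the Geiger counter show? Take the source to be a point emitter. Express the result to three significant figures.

7.57 mSv/h

Distance alone: (0.750/1.90)² = 0.1558, so 1460 × 0.1558 = 227.5 mSv/h.
Shield: 5.40/1.10 = 4.909 half-value layers → attenuation 2^(−4.909) = 0.03328.
Combined: 227.5 × 0.03328 = 7.571 mSv/h.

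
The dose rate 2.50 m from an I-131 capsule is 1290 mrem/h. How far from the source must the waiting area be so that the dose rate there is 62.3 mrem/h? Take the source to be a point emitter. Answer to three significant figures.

By the inverse-square law, d₂ = d₁·√(I₁/I₂).
I₁/I₂ = 1290/62.3 = 20.71, so d₂ = 2.50 × √20.71 = 11.38 m.

11.4 m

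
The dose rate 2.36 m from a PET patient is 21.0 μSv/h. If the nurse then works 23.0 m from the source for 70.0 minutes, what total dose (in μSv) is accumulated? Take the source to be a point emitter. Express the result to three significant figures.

By the inverse-square law, rate at 23.0 m:
(2.36/23.0)² = 0.01053, so 21.0 × 0.01053 = 0.2211 μSv/h.
Dose = rate × time = 0.2211 μSv/h × 1.167 h = 0.2580 μSv.

0.258 μSv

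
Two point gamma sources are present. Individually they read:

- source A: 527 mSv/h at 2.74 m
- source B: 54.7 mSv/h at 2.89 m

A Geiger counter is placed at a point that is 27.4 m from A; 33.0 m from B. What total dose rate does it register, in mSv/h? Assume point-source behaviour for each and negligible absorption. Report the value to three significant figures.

5.69 mSv/h

Each source contributes Iᵢ·(dᵢ/rᵢ)²; contributions add.
A: 527 × (2.74/27.4)² = 5.270 mSv/h
B: 54.7 × (2.89/33.0)² = 0.4195 mSv/h
Total = 5.270 + 0.4195 = 5.689 mSv/h.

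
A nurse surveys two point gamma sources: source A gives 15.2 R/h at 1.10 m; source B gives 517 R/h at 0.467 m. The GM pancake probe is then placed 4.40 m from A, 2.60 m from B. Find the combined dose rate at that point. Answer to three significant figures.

By superposition, sum each source's inverse-square contribution:
A: 15.2 × (1.10/4.40)² = 0.9500 R/h
B: 517 × (0.467/2.60)² = 16.68 R/h
Total = 0.9500 + 16.68 = 17.63 R/h.

17.6 R/h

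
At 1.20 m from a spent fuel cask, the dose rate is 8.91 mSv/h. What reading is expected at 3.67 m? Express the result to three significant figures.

Using I₁d₁² = I₂d₂², the rate at 3.67 m is
(1.20/3.67)² = 0.1069, so 8.91 × 0.1069 = 0.9525 mSv/h.

0.953 mSv/h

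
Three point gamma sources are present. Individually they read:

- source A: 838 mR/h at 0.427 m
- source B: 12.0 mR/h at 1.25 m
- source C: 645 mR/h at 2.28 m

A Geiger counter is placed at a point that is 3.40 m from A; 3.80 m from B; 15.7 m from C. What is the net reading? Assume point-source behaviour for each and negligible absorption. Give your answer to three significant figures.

Each source contributes Iᵢ·(dᵢ/rᵢ)²; contributions add.
A: 838 × (0.427/3.40)² = 13.22 mR/h
B: 12.0 × (1.25/3.80)² = 1.298 mR/h
C: 645 × (2.28/15.7)² = 13.60 mR/h
Total = 13.22 + 1.298 + 13.60 = 28.12 mR/h.

28.1 mR/h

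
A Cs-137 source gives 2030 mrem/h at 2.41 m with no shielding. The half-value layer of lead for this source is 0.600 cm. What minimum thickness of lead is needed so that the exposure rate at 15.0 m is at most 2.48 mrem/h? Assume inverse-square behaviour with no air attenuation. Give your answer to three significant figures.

At 15.0 m, distance alone gives 2030 × (2.41/15.0)² = 2030 × 0.02581 = 52.39 mrem/h.
Further attenuation needed: 52.39/2.48 = 21.12.
n = log₂(21.12) = 4.401 half-value layers.
Thickness = 4.401 × 0.600 cm = 2.641 cm.

2.64 cm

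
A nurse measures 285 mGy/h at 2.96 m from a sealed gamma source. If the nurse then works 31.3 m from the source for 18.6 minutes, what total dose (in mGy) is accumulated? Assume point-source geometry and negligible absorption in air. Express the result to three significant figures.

0.790 mGy

Using I₁d₁² = I₂d₂², rate at 31.3 m:
(2.96/31.3)² = 0.008943, so 285 × 0.008943 = 2.549 mGy/h.
Dose = rate × time = 2.549 mGy/h × 0.3100 h = 0.7902 mGy.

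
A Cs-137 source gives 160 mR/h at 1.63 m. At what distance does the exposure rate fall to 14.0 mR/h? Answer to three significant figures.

5.51 m

Since intensity falls as 1/r², d₂ = d₁·√(I₁/I₂).
I₁/I₂ = 160/14.0 = 11.43, so d₂ = 1.63 × √11.43 = 5.511 m.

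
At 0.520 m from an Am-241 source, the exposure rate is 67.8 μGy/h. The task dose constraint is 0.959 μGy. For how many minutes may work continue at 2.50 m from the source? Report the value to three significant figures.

Intensity scales as (d₁/d₂)², so rate at 2.50 m:
67.8 × (0.520/2.50)² = 67.8 × 0.04326 = 2.933 μGy/h.
Stay time = 0.959 μGy ÷ 2.933 μGy/h = 0.3270 h = 19.62 min.

19.6 min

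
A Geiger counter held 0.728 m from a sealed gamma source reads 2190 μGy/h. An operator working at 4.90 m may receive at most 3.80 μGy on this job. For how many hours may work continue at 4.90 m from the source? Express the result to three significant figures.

By the inverse-square law, rate at 4.90 m:
2190 × (0.728/4.90)² = 2190 × 0.02207 = 48.33 μGy/h.
Stay time = 3.80 μGy ÷ 48.33 μGy/h = 0.07863 h.

0.0786 h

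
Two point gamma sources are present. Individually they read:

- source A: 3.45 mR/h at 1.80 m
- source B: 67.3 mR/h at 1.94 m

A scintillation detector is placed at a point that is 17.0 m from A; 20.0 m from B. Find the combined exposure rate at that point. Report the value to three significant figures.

0.672 mR/h

Each source contributes Iᵢ·(dᵢ/rᵢ)²; contributions add.
A: 3.45 × (1.80/17.0)² = 0.03868 mR/h
B: 67.3 × (1.94/20.0)² = 0.6332 mR/h
Total = 0.03868 + 0.6332 = 0.6719 mR/h.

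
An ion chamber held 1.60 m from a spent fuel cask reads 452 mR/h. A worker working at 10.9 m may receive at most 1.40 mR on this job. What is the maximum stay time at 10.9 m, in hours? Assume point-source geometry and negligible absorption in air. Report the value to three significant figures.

Applying the 1/r² law, rate at 10.9 m:
452 × (1.60/10.9)² = 452 × 0.02155 = 9.741 mR/h.
Stay time = 1.40 mR ÷ 9.741 mR/h = 0.1437 h.

0.144 h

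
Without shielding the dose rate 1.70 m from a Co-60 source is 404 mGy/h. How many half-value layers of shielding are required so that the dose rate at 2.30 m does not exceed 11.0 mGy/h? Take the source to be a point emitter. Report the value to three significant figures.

At 2.30 m, distance alone gives (1.70/2.30)² = 0.5463, so 404 × 0.5463 = 220.7 mGy/h.
Further attenuation needed: 220.7/11.0 = 20.06.
n = log₂(20.06) = 4.326 half-value layers.

4.33 half-value layers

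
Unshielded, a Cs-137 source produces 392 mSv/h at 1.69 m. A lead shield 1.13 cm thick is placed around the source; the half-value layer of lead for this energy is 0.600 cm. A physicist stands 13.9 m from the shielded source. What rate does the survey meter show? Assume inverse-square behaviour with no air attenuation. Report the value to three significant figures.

1.57 mSv/h

Distance alone: 392 × (1.69/13.9)² = 392 × 0.01478 = 5.794 mSv/h.
Shield: 1.13/0.600 = 1.883 half-value layers → attenuation 2^(−1.883) = 0.2711.
Combined: 5.794 × 0.2711 = 1.571 mSv/h.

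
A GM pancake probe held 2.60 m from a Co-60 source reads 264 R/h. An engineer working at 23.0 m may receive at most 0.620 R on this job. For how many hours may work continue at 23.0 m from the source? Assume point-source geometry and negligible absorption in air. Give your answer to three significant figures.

Since intensity falls as 1/r², rate at 23.0 m:
(2.60/23.0)² = 0.01278, so 264 × 0.01278 = 3.374 R/h.
Stay time = 0.620 R ÷ 3.374 R/h = 0.1838 h.

0.184 h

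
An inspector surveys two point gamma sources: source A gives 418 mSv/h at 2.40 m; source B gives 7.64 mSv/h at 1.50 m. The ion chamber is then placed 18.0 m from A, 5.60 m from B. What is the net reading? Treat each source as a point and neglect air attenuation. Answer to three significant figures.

7.98 mSv/h

By superposition, sum each source's inverse-square contribution:
A: 418 × (2.40/18.0)² = 7.431 mSv/h
B: 7.64 × (1.50/5.60)² = 0.5482 mSv/h
Total = 7.431 + 0.5482 = 7.979 mSv/h.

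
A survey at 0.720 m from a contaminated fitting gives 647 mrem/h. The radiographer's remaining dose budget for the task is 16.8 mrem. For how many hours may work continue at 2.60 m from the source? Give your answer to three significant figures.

Intensity scales as (d₁/d₂)², so rate at 2.60 m:
(0.720/2.60)² = 0.07669, so 647 × 0.07669 = 49.62 mrem/h.
Stay time = 16.8 mrem ÷ 49.62 mrem/h = 0.3386 h.

0.339 h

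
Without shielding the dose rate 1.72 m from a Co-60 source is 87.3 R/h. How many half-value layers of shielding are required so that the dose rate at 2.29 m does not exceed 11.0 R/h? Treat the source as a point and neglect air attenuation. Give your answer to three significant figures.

2.16 half-value layers

At 2.29 m, distance alone gives (1.72/2.29)² = 0.5641, so 87.3 × 0.5641 = 49.25 R/h.
Further attenuation needed: 49.25/11.0 = 4.477.
n = log₂(4.477) = 2.163 half-value layers.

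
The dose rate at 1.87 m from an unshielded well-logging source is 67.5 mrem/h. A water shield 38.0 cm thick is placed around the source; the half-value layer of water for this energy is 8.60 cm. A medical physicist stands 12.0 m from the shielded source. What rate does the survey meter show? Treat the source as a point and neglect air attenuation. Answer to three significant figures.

0.0766 mrem/h

Distance alone: (1.87/12.0)² = 0.02428, so 67.5 × 0.02428 = 1.639 mrem/h.
Shield: 38.0/8.60 = 4.419 half-value layers → attenuation 2^(−4.419) = 0.04675.
Combined: 1.639 × 0.04675 = 0.07662 mrem/h.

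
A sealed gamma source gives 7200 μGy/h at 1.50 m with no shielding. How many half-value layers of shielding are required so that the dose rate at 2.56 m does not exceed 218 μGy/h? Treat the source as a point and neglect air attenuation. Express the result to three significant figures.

3.50 half-value layers

At 2.56 m, distance alone gives 7200 × (1.50/2.56)² = 7200 × 0.3433 = 2472 μGy/h.
Further attenuation needed: 2472/218 = 11.34.
n = log₂(11.34) = 3.503 half-value layers.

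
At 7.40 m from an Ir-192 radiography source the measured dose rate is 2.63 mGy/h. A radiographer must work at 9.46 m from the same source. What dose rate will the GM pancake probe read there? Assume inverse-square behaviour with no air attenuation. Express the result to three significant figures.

Using I₁d₁² = I₂d₂², scaling from 7.40 m to 9.46 m:
2.63 × (7.40/9.46)² = 2.63 × 0.6119 = 1.609 mGy/h.

1.61 mGy/h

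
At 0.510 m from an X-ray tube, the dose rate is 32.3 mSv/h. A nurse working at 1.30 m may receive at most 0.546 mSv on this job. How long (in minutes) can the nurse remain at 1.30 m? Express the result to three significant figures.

6.59 min

By the inverse-square law, rate at 1.30 m:
32.3 × (0.510/1.30)² = 32.3 × 0.1539 = 4.971 mSv/h.
Stay time = 0.546 mSv ÷ 4.971 mSv/h = 0.1098 h = 6.588 min.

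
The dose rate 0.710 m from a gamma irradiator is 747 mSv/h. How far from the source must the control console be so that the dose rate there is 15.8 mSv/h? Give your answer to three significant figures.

Using I₁d₁² = I₂d₂², d₂ = d₁·√(I₁/I₂).
I₁/I₂ = 747/15.8 = 47.28, so d₂ = 0.710 × √47.28 = 4.882 m.

4.88 m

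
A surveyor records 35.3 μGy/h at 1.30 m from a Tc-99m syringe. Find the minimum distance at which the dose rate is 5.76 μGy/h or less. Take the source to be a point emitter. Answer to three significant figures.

By the inverse-square law, d₂ = d₁·√(I₁/I₂).
I₁/I₂ = 35.3/5.76 = 6.128, so d₂ = 1.30 × √6.128 = 3.218 m.

3.22 m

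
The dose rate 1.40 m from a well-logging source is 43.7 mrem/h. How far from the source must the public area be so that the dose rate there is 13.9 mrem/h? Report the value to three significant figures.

2.48 m

Since intensity falls as 1/r², d₂ = d₁·√(I₁/I₂).
I₁/I₂ = 43.7/13.9 = 3.144, so d₂ = 1.40 × √3.144 = 2.482 m.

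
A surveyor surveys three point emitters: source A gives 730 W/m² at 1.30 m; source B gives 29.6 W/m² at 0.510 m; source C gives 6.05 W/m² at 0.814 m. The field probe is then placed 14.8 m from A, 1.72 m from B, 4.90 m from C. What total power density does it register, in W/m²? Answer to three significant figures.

Each source contributes Iᵢ·(dᵢ/rᵢ)²; contributions add.
A: 730 × (1.30/14.8)² = 5.632 W/m²
B: 29.6 × (0.510/1.72)² = 2.602 W/m²
C: 6.05 × (0.814/4.90)² = 0.1670 W/m²
Total = 5.632 + 2.602 + 0.1670 = 8.401 W/m².

8.40 W/m²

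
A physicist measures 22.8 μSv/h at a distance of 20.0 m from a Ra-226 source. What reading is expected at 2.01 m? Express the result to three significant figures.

2260 μSv/h

By the inverse-square law, the rate at 2.01 m is
22.8 × (20.0/2.01)² = 22.8 × 99.01 = 2257 μSv/h.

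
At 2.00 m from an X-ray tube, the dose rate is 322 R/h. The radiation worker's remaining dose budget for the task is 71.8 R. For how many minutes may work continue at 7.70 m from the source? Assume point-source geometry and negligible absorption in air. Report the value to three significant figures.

By the inverse-square law, rate at 7.70 m:
(2.00/7.70)² = 0.06747, so 322 × 0.06747 = 21.73 R/h.
Stay time = 71.8 R ÷ 21.73 R/h = 3.304 h = 198.2 min.

198 min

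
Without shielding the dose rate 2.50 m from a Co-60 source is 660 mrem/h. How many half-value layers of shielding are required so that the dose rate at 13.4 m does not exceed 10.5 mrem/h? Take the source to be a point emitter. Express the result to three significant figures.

At 13.4 m, distance alone gives 660 × (2.50/13.4)² = 660 × 0.03481 = 22.97 mrem/h.
Further attenuation needed: 22.97/10.5 = 2.188.
n = log₂(2.188) = 1.130 half-value layers.

1.13 half-value layers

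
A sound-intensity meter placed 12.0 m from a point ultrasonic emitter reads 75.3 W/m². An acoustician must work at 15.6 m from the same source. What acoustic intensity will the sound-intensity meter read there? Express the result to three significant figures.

44.6 W/m²

Using I₁d₁² = I₂d₂², scaling from 12.0 m to 15.6 m:
75.3 × (12.0/15.6)² = 75.3 × 0.5917 = 44.56 W/m².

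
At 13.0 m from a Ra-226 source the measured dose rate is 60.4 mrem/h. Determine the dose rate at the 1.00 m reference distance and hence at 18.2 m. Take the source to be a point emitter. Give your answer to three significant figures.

By the inverse-square law,
At 1.00 m: 60.4 × (13.0/1.00)² = 60.4 × 169.0 = 10210 mrem/h
At 18.2 m: (1.00/18.2)² = 0.003019, so 10210 × 0.003019 = 30.82 mrem/h.

10200 mrem/h; 30.8 mrem/h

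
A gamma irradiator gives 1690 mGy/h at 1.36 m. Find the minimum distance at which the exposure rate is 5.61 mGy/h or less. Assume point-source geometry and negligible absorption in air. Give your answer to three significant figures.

23.6 m

Applying the 1/r² law, d₂ = d₁·√(I₁/I₂).
I₁/I₂ = 1690/5.61 = 301.2, so d₂ = 1.36 × √301.2 = 23.60 m.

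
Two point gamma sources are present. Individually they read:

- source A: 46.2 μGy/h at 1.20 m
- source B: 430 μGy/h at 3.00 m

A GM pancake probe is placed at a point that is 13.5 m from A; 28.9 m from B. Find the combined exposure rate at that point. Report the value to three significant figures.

By superposition, sum each source's inverse-square contribution:
A: 46.2 × (1.20/13.5)² = 0.3650 μGy/h
B: 430 × (3.00/28.9)² = 4.634 μGy/h
Total = 0.3650 + 4.634 = 4.999 μGy/h.

5.00 μGy/h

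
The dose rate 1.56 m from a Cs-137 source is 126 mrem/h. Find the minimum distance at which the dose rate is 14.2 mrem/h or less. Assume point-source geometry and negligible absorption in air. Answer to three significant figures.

Applying the 1/r² law, d₂ = d₁·√(I₁/I₂).
I₁/I₂ = 126/14.2 = 8.873, so d₂ = 1.56 × √8.873 = 4.647 m.

4.65 m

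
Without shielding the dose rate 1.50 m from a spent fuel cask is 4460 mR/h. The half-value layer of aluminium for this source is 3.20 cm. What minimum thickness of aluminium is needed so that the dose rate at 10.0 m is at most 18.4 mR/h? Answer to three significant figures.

At 10.0 m, distance alone gives 4460 × (1.50/10.0)² = 4460 × 0.02250 = 100.3 mR/h.
Further attenuation needed: 100.3/18.4 = 5.451.
n = log₂(5.451) = 2.447 half-value layers.
Thickness = 2.447 × 3.20 cm = 7.830 cm.

7.83 cm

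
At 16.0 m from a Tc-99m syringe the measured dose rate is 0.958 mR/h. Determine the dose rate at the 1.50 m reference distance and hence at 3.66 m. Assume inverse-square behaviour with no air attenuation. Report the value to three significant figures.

109 mR/h; 18.3 mR/h

Intensity scales as (d₁/d₂)², so
At 1.50 m: (16.0/1.50)² = 113.8, so 0.958 × 113.8 = 109.0 mR/h
At 3.66 m: (1.50/3.66)² = 0.1680, so 109.0 × 0.1680 = 18.31 mR/h.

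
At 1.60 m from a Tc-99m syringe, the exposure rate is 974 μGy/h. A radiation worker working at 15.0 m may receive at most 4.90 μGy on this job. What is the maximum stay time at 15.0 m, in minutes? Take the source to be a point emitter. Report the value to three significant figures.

By the inverse-square law, rate at 15.0 m:
974 × (1.60/15.0)² = 974 × 0.01138 = 11.08 μGy/h.
Stay time = 4.90 μGy ÷ 11.08 μGy/h = 0.4422 h = 26.53 min.

26.5 min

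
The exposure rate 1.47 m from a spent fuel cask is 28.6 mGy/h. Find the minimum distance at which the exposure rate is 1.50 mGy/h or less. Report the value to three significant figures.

Intensity scales as (d₁/d₂)², so d₂ = d₁·√(I₁/I₂).
I₁/I₂ = 28.6/1.50 = 19.07, so d₂ = 1.47 × √19.07 = 6.419 m.

6.42 m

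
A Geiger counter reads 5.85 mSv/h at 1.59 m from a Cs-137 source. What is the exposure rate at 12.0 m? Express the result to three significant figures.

Intensity scales as (d₁/d₂)², so the rate at 12.0 m is
(1.59/12.0)² = 0.01756, so 5.85 × 0.01756 = 0.1027 mSv/h.

0.103 mSv/h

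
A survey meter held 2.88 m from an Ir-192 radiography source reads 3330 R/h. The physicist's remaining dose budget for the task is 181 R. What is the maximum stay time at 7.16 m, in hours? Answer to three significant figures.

Intensity scales as (d₁/d₂)², so rate at 7.16 m:
(2.88/7.16)² = 0.1618, so 3330 × 0.1618 = 538.8 R/h.
Stay time = 181 R ÷ 538.8 R/h = 0.3359 h.

0.336 h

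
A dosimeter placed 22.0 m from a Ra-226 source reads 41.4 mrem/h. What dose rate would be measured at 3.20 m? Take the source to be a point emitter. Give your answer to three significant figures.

1960 mrem/h

Since intensity falls as 1/r², scaling from 22.0 m to 3.20 m:
41.4 × (22.0/3.20)² = 41.4 × 47.27 = 1957 mrem/h.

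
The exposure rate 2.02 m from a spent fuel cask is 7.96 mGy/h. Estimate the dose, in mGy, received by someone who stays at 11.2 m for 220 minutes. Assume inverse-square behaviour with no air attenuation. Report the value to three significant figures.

By the inverse-square law, rate at 11.2 m:
7.96 × (2.02/11.2)² = 7.96 × 0.03253 = 0.2589 mGy/h.
Dose = rate × time = 0.2589 mGy/h × 3.667 h = 0.9494 mGy.

0.949 mGy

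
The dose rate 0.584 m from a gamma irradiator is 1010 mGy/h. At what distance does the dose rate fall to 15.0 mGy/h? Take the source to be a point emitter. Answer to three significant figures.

Applying the 1/r² law, d₂ = d₁·√(I₁/I₂).
I₁/I₂ = 1010/15.0 = 67.33, so d₂ = 0.584 × √67.33 = 4.792 m.

4.79 m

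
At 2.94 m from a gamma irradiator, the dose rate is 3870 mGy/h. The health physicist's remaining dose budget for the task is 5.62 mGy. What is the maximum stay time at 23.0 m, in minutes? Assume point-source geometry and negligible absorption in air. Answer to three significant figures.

5.33 min

Intensity scales as (d₁/d₂)², so rate at 23.0 m:
(2.94/23.0)² = 0.01634, so 3870 × 0.01634 = 63.24 mGy/h.
Stay time = 5.62 mGy ÷ 63.24 mGy/h = 0.08887 h = 5.332 min.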